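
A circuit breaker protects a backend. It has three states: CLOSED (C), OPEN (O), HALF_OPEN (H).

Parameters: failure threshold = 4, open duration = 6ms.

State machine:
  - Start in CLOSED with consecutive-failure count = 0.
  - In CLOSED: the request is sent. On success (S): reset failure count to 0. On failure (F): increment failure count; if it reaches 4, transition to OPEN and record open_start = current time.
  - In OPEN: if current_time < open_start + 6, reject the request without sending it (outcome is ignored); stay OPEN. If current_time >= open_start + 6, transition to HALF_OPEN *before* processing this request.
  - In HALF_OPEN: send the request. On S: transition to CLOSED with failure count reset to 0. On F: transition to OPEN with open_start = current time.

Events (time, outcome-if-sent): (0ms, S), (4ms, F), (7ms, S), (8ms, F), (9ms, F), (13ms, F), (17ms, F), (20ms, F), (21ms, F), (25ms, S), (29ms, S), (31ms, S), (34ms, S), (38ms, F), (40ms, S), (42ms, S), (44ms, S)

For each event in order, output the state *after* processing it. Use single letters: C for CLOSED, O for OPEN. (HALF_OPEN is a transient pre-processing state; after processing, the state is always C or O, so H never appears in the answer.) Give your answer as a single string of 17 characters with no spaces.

State after each event:
  event#1 t=0ms outcome=S: state=CLOSED
  event#2 t=4ms outcome=F: state=CLOSED
  event#3 t=7ms outcome=S: state=CLOSED
  event#4 t=8ms outcome=F: state=CLOSED
  event#5 t=9ms outcome=F: state=CLOSED
  event#6 t=13ms outcome=F: state=CLOSED
  event#7 t=17ms outcome=F: state=OPEN
  event#8 t=20ms outcome=F: state=OPEN
  event#9 t=21ms outcome=F: state=OPEN
  event#10 t=25ms outcome=S: state=CLOSED
  event#11 t=29ms outcome=S: state=CLOSED
  event#12 t=31ms outcome=S: state=CLOSED
  event#13 t=34ms outcome=S: state=CLOSED
  event#14 t=38ms outcome=F: state=CLOSED
  event#15 t=40ms outcome=S: state=CLOSED
  event#16 t=42ms outcome=S: state=CLOSED
  event#17 t=44ms outcome=S: state=CLOSED

Answer: CCCCCCOOOCCCCCCCC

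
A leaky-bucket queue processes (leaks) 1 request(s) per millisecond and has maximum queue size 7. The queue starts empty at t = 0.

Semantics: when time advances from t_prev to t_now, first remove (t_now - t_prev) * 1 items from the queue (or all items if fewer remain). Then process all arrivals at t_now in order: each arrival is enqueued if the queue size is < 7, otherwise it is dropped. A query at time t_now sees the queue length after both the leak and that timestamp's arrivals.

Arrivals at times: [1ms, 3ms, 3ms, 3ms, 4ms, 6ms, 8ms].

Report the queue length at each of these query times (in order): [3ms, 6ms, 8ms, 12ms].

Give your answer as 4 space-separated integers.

Queue lengths at query times:
  query t=3ms: backlog = 3
  query t=6ms: backlog = 2
  query t=8ms: backlog = 1
  query t=12ms: backlog = 0

Answer: 3 2 1 0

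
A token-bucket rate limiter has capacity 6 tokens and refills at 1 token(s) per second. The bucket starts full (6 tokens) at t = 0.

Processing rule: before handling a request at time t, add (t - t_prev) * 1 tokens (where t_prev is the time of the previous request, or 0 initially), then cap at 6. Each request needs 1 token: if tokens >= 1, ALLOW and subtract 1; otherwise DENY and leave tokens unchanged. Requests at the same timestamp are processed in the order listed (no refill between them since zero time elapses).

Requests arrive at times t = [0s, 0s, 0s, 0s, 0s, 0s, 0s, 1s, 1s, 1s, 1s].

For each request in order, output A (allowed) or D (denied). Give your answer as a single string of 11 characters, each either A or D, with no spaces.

Simulating step by step:
  req#1 t=0s: ALLOW
  req#2 t=0s: ALLOW
  req#3 t=0s: ALLOW
  req#4 t=0s: ALLOW
  req#5 t=0s: ALLOW
  req#6 t=0s: ALLOW
  req#7 t=0s: DENY
  req#8 t=1s: ALLOW
  req#9 t=1s: DENY
  req#10 t=1s: DENY
  req#11 t=1s: DENY

Answer: AAAAAADADDD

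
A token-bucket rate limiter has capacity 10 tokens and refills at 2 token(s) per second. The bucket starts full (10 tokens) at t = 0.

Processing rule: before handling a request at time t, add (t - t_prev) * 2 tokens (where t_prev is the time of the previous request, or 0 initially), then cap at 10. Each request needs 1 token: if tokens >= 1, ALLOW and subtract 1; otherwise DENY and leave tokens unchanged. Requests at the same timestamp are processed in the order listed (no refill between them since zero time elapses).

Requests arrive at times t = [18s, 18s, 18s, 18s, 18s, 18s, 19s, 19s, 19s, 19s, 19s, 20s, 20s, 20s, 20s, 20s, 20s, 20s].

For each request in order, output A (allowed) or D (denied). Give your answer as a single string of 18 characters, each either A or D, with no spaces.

Answer: AAAAAAAAAAAAAADDDD

Derivation:
Simulating step by step:
  req#1 t=18s: ALLOW
  req#2 t=18s: ALLOW
  req#3 t=18s: ALLOW
  req#4 t=18s: ALLOW
  req#5 t=18s: ALLOW
  req#6 t=18s: ALLOW
  req#7 t=19s: ALLOW
  req#8 t=19s: ALLOW
  req#9 t=19s: ALLOW
  req#10 t=19s: ALLOW
  req#11 t=19s: ALLOW
  req#12 t=20s: ALLOW
  req#13 t=20s: ALLOW
  req#14 t=20s: ALLOW
  req#15 t=20s: DENY
  req#16 t=20s: DENY
  req#17 t=20s: DENY
  req#18 t=20s: DENY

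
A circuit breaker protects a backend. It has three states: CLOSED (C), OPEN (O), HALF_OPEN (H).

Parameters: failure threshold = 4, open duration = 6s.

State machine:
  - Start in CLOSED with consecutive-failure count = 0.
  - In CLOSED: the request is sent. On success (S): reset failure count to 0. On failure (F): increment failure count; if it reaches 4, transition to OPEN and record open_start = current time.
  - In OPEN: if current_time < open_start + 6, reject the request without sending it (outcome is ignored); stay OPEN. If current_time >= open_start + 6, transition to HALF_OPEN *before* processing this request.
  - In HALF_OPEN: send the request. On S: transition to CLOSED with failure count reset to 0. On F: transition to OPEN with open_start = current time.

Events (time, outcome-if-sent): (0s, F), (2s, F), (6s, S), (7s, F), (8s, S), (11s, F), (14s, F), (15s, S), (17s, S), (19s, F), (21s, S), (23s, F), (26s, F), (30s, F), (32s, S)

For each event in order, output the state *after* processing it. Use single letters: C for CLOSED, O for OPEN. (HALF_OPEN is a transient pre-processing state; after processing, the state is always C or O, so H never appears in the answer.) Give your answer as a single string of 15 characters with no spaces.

State after each event:
  event#1 t=0s outcome=F: state=CLOSED
  event#2 t=2s outcome=F: state=CLOSED
  event#3 t=6s outcome=S: state=CLOSED
  event#4 t=7s outcome=F: state=CLOSED
  event#5 t=8s outcome=S: state=CLOSED
  event#6 t=11s outcome=F: state=CLOSED
  event#7 t=14s outcome=F: state=CLOSED
  event#8 t=15s outcome=S: state=CLOSED
  event#9 t=17s outcome=S: state=CLOSED
  event#10 t=19s outcome=F: state=CLOSED
  event#11 t=21s outcome=S: state=CLOSED
  event#12 t=23s outcome=F: state=CLOSED
  event#13 t=26s outcome=F: state=CLOSED
  event#14 t=30s outcome=F: state=CLOSED
  event#15 t=32s outcome=S: state=CLOSED

Answer: CCCCCCCCCCCCCCC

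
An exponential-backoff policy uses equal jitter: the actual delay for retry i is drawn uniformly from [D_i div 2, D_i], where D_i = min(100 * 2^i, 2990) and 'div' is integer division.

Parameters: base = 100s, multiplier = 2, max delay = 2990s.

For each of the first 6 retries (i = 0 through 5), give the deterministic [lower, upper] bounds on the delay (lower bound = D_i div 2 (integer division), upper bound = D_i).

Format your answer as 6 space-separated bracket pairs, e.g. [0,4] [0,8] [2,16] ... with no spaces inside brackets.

Answer: [50,100] [100,200] [200,400] [400,800] [800,1600] [1495,2990]

Derivation:
Computing bounds per retry:
  i=0: D_i=min(100*2^0,2990)=100, bounds=[50,100]
  i=1: D_i=min(100*2^1,2990)=200, bounds=[100,200]
  i=2: D_i=min(100*2^2,2990)=400, bounds=[200,400]
  i=3: D_i=min(100*2^3,2990)=800, bounds=[400,800]
  i=4: D_i=min(100*2^4,2990)=1600, bounds=[800,1600]
  i=5: D_i=min(100*2^5,2990)=2990, bounds=[1495,2990]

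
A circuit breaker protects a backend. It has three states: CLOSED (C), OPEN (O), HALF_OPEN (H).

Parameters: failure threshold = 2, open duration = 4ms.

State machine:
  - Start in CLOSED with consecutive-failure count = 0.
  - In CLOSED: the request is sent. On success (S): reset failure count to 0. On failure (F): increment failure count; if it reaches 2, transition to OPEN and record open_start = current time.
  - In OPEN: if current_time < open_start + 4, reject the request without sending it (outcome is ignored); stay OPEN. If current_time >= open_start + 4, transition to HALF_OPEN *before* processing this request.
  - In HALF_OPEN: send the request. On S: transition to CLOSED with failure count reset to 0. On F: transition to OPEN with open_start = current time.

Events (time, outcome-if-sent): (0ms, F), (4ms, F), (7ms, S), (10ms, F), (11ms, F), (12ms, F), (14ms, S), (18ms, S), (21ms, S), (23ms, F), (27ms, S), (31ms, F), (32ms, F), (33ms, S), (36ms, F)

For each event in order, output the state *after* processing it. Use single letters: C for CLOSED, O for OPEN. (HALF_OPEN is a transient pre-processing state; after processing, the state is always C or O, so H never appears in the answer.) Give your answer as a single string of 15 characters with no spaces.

Answer: COOOOOCCCCCCOOO

Derivation:
State after each event:
  event#1 t=0ms outcome=F: state=CLOSED
  event#2 t=4ms outcome=F: state=OPEN
  event#3 t=7ms outcome=S: state=OPEN
  event#4 t=10ms outcome=F: state=OPEN
  event#5 t=11ms outcome=F: state=OPEN
  event#6 t=12ms outcome=F: state=OPEN
  event#7 t=14ms outcome=S: state=CLOSED
  event#8 t=18ms outcome=S: state=CLOSED
  event#9 t=21ms outcome=S: state=CLOSED
  event#10 t=23ms outcome=F: state=CLOSED
  event#11 t=27ms outcome=S: state=CLOSED
  event#12 t=31ms outcome=F: state=CLOSED
  event#13 t=32ms outcome=F: state=OPEN
  event#14 t=33ms outcome=S: state=OPEN
  event#15 t=36ms outcome=F: state=OPEN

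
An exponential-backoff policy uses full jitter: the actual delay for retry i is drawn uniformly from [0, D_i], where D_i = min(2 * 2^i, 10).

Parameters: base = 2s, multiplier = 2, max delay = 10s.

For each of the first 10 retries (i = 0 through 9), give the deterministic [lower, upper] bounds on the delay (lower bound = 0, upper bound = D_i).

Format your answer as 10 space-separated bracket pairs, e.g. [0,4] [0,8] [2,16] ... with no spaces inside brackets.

Answer: [0,2] [0,4] [0,8] [0,10] [0,10] [0,10] [0,10] [0,10] [0,10] [0,10]

Derivation:
Computing bounds per retry:
  i=0: D_i=min(2*2^0,10)=2, bounds=[0,2]
  i=1: D_i=min(2*2^1,10)=4, bounds=[0,4]
  i=2: D_i=min(2*2^2,10)=8, bounds=[0,8]
  i=3: D_i=min(2*2^3,10)=10, bounds=[0,10]
  i=4: D_i=min(2*2^4,10)=10, bounds=[0,10]
  i=5: D_i=min(2*2^5,10)=10, bounds=[0,10]
  i=6: D_i=min(2*2^6,10)=10, bounds=[0,10]
  i=7: D_i=min(2*2^7,10)=10, bounds=[0,10]
  i=8: D_i=min(2*2^8,10)=10, bounds=[0,10]
  i=9: D_i=min(2*2^9,10)=10, bounds=[0,10]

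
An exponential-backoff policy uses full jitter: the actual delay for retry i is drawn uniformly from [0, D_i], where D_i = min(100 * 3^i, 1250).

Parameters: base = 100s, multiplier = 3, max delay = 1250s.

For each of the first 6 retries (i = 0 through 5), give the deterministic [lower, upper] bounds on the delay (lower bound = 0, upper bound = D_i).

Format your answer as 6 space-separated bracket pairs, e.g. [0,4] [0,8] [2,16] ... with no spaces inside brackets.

Answer: [0,100] [0,300] [0,900] [0,1250] [0,1250] [0,1250]

Derivation:
Computing bounds per retry:
  i=0: D_i=min(100*3^0,1250)=100, bounds=[0,100]
  i=1: D_i=min(100*3^1,1250)=300, bounds=[0,300]
  i=2: D_i=min(100*3^2,1250)=900, bounds=[0,900]
  i=3: D_i=min(100*3^3,1250)=1250, bounds=[0,1250]
  i=4: D_i=min(100*3^4,1250)=1250, bounds=[0,1250]
  i=5: D_i=min(100*3^5,1250)=1250, bounds=[0,1250]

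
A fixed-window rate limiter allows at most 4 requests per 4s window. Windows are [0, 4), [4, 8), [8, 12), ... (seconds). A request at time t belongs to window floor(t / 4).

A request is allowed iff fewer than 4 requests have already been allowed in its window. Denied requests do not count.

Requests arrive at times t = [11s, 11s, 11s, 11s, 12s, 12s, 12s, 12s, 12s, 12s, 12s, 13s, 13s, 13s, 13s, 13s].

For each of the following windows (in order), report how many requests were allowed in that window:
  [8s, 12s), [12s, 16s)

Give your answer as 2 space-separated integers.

Answer: 4 4

Derivation:
Processing requests:
  req#1 t=11s (window 2): ALLOW
  req#2 t=11s (window 2): ALLOW
  req#3 t=11s (window 2): ALLOW
  req#4 t=11s (window 2): ALLOW
  req#5 t=12s (window 3): ALLOW
  req#6 t=12s (window 3): ALLOW
  req#7 t=12s (window 3): ALLOW
  req#8 t=12s (window 3): ALLOW
  req#9 t=12s (window 3): DENY
  req#10 t=12s (window 3): DENY
  req#11 t=12s (window 3): DENY
  req#12 t=13s (window 3): DENY
  req#13 t=13s (window 3): DENY
  req#14 t=13s (window 3): DENY
  req#15 t=13s (window 3): DENY
  req#16 t=13s (window 3): DENY

Allowed counts by window: 4 4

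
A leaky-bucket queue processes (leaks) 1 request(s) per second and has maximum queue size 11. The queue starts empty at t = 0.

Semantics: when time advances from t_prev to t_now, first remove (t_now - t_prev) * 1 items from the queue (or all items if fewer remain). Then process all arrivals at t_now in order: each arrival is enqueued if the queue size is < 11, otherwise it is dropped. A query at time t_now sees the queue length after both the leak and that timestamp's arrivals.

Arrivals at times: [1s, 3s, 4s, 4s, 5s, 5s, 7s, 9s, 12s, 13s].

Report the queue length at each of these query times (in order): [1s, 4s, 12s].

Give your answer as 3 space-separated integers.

Answer: 1 2 1

Derivation:
Queue lengths at query times:
  query t=1s: backlog = 1
  query t=4s: backlog = 2
  query t=12s: backlog = 1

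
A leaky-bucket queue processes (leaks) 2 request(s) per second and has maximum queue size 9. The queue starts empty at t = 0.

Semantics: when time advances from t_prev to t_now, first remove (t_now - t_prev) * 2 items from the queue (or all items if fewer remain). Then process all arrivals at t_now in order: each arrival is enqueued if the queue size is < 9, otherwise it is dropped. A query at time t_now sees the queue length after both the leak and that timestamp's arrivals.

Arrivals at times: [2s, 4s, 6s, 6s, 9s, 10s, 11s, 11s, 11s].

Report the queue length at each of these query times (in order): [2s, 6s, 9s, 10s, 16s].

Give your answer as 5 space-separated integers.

Answer: 1 2 1 1 0

Derivation:
Queue lengths at query times:
  query t=2s: backlog = 1
  query t=6s: backlog = 2
  query t=9s: backlog = 1
  query t=10s: backlog = 1
  query t=16s: backlog = 0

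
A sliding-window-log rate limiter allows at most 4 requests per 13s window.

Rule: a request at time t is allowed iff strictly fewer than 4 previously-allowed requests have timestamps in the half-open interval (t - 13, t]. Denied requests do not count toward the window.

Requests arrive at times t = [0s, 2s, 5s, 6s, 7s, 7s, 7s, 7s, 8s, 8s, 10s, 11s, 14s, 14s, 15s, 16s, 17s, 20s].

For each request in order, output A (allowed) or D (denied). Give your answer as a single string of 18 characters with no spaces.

Tracking allowed requests in the window:
  req#1 t=0s: ALLOW
  req#2 t=2s: ALLOW
  req#3 t=5s: ALLOW
  req#4 t=6s: ALLOW
  req#5 t=7s: DENY
  req#6 t=7s: DENY
  req#7 t=7s: DENY
  req#8 t=7s: DENY
  req#9 t=8s: DENY
  req#10 t=8s: DENY
  req#11 t=10s: DENY
  req#12 t=11s: DENY
  req#13 t=14s: ALLOW
  req#14 t=14s: DENY
  req#15 t=15s: ALLOW
  req#16 t=16s: DENY
  req#17 t=17s: DENY
  req#18 t=20s: ALLOW

Answer: AAAADDDDDDDDADADDA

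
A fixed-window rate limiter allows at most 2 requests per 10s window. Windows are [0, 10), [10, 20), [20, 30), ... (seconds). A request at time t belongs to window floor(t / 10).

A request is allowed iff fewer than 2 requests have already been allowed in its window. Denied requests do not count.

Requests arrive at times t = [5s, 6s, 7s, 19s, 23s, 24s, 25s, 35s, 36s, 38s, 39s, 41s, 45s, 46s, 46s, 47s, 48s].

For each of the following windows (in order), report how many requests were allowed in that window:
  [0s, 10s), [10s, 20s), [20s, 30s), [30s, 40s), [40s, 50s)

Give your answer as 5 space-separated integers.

Answer: 2 1 2 2 2

Derivation:
Processing requests:
  req#1 t=5s (window 0): ALLOW
  req#2 t=6s (window 0): ALLOW
  req#3 t=7s (window 0): DENY
  req#4 t=19s (window 1): ALLOW
  req#5 t=23s (window 2): ALLOW
  req#6 t=24s (window 2): ALLOW
  req#7 t=25s (window 2): DENY
  req#8 t=35s (window 3): ALLOW
  req#9 t=36s (window 3): ALLOW
  req#10 t=38s (window 3): DENY
  req#11 t=39s (window 3): DENY
  req#12 t=41s (window 4): ALLOW
  req#13 t=45s (window 4): ALLOW
  req#14 t=46s (window 4): DENY
  req#15 t=46s (window 4): DENY
  req#16 t=47s (window 4): DENY
  req#17 t=48s (window 4): DENY

Allowed counts by window: 2 1 2 2 2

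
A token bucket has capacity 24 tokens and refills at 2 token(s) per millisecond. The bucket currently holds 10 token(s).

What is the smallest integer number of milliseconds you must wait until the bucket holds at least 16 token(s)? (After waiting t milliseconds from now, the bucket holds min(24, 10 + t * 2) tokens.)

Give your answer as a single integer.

Answer: 3

Derivation:
Need 10 + t * 2 >= 16, so t >= 6/2.
Smallest integer t = ceil(6/2) = 3.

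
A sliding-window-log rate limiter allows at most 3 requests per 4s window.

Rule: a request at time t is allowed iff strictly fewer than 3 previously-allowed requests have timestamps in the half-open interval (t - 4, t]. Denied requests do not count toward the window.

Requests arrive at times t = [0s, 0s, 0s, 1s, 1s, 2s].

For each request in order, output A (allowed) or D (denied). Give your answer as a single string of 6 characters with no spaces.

Tracking allowed requests in the window:
  req#1 t=0s: ALLOW
  req#2 t=0s: ALLOW
  req#3 t=0s: ALLOW
  req#4 t=1s: DENY
  req#5 t=1s: DENY
  req#6 t=2s: DENY

Answer: AAADDD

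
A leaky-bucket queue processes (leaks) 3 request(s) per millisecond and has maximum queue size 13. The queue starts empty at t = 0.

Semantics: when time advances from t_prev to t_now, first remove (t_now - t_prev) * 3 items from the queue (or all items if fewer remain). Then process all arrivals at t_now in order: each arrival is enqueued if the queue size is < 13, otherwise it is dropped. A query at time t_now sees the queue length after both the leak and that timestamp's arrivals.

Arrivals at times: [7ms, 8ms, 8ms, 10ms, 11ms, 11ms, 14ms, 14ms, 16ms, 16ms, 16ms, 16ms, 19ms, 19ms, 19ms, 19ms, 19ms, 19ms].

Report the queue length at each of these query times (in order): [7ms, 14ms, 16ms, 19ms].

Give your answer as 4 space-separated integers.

Answer: 1 2 4 6

Derivation:
Queue lengths at query times:
  query t=7ms: backlog = 1
  query t=14ms: backlog = 2
  query t=16ms: backlog = 4
  query t=19ms: backlog = 6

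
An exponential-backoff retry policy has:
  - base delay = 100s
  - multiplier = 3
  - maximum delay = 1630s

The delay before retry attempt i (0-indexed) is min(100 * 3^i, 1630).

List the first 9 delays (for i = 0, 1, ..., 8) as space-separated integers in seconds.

Computing each delay:
  i=0: min(100*3^0, 1630) = 100
  i=1: min(100*3^1, 1630) = 300
  i=2: min(100*3^2, 1630) = 900
  i=3: min(100*3^3, 1630) = 1630
  i=4: min(100*3^4, 1630) = 1630
  i=5: min(100*3^5, 1630) = 1630
  i=6: min(100*3^6, 1630) = 1630
  i=7: min(100*3^7, 1630) = 1630
  i=8: min(100*3^8, 1630) = 1630

Answer: 100 300 900 1630 1630 1630 1630 1630 1630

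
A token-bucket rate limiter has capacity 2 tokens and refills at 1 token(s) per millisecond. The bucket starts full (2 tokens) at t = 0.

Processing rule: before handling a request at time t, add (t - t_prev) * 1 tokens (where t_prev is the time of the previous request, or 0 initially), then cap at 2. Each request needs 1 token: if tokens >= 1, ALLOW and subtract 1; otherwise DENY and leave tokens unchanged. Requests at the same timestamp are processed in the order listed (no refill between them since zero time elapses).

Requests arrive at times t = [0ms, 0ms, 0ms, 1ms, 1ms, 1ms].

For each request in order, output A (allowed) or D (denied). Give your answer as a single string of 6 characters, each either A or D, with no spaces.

Answer: AADADD

Derivation:
Simulating step by step:
  req#1 t=0ms: ALLOW
  req#2 t=0ms: ALLOW
  req#3 t=0ms: DENY
  req#4 t=1ms: ALLOW
  req#5 t=1ms: DENY
  req#6 t=1ms: DENY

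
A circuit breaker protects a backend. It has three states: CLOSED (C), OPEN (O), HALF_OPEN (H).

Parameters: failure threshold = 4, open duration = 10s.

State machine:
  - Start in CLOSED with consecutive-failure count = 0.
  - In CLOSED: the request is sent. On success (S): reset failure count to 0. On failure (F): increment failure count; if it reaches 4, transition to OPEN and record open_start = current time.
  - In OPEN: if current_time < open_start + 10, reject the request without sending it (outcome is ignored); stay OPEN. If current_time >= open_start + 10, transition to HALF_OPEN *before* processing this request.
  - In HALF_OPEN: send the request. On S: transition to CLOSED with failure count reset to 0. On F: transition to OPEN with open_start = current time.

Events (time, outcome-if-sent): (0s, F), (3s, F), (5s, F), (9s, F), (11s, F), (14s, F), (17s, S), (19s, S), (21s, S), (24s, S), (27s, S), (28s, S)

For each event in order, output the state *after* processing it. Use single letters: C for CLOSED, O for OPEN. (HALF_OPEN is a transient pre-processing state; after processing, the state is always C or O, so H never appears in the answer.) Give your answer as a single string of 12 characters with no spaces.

State after each event:
  event#1 t=0s outcome=F: state=CLOSED
  event#2 t=3s outcome=F: state=CLOSED
  event#3 t=5s outcome=F: state=CLOSED
  event#4 t=9s outcome=F: state=OPEN
  event#5 t=11s outcome=F: state=OPEN
  event#6 t=14s outcome=F: state=OPEN
  event#7 t=17s outcome=S: state=OPEN
  event#8 t=19s outcome=S: state=CLOSED
  event#9 t=21s outcome=S: state=CLOSED
  event#10 t=24s outcome=S: state=CLOSED
  event#11 t=27s outcome=S: state=CLOSED
  event#12 t=28s outcome=S: state=CLOSED

Answer: CCCOOOOCCCCC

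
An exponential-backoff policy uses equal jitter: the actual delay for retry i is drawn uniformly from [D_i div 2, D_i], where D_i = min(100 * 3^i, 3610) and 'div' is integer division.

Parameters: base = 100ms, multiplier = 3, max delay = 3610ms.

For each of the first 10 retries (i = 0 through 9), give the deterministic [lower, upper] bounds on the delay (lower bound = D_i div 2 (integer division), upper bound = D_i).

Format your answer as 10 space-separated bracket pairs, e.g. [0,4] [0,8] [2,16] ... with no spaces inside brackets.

Answer: [50,100] [150,300] [450,900] [1350,2700] [1805,3610] [1805,3610] [1805,3610] [1805,3610] [1805,3610] [1805,3610]

Derivation:
Computing bounds per retry:
  i=0: D_i=min(100*3^0,3610)=100, bounds=[50,100]
  i=1: D_i=min(100*3^1,3610)=300, bounds=[150,300]
  i=2: D_i=min(100*3^2,3610)=900, bounds=[450,900]
  i=3: D_i=min(100*3^3,3610)=2700, bounds=[1350,2700]
  i=4: D_i=min(100*3^4,3610)=3610, bounds=[1805,3610]
  i=5: D_i=min(100*3^5,3610)=3610, bounds=[1805,3610]
  i=6: D_i=min(100*3^6,3610)=3610, bounds=[1805,3610]
  i=7: D_i=min(100*3^7,3610)=3610, bounds=[1805,3610]
  i=8: D_i=min(100*3^8,3610)=3610, bounds=[1805,3610]
  i=9: D_i=min(100*3^9,3610)=3610, bounds=[1805,3610]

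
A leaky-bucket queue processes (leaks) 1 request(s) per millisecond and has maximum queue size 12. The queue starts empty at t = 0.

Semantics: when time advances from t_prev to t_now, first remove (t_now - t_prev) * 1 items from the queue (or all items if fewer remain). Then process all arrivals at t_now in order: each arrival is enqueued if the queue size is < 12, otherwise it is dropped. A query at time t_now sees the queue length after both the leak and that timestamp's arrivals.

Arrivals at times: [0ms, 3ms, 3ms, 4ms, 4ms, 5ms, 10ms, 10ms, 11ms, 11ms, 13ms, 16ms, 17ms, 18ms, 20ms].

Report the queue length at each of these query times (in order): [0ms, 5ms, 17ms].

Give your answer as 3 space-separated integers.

Answer: 1 3 1

Derivation:
Queue lengths at query times:
  query t=0ms: backlog = 1
  query t=5ms: backlog = 3
  query t=17ms: backlog = 1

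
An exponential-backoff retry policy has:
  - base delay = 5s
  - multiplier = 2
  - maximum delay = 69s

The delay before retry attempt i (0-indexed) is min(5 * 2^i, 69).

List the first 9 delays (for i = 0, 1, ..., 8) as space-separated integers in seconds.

Computing each delay:
  i=0: min(5*2^0, 69) = 5
  i=1: min(5*2^1, 69) = 10
  i=2: min(5*2^2, 69) = 20
  i=3: min(5*2^3, 69) = 40
  i=4: min(5*2^4, 69) = 69
  i=5: min(5*2^5, 69) = 69
  i=6: min(5*2^6, 69) = 69
  i=7: min(5*2^7, 69) = 69
  i=8: min(5*2^8, 69) = 69

Answer: 5 10 20 40 69 69 69 69 69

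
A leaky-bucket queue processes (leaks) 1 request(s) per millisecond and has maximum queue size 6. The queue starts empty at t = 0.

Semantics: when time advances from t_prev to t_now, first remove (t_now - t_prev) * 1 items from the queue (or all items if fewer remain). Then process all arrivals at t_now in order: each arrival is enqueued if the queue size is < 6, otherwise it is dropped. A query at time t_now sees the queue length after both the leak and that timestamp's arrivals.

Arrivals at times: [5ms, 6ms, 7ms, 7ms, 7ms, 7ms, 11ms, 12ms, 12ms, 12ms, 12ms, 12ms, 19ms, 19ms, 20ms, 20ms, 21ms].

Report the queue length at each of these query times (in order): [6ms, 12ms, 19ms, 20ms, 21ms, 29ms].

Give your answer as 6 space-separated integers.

Answer: 1 5 2 3 3 0

Derivation:
Queue lengths at query times:
  query t=6ms: backlog = 1
  query t=12ms: backlog = 5
  query t=19ms: backlog = 2
  query t=20ms: backlog = 3
  query t=21ms: backlog = 3
  query t=29ms: backlog = 0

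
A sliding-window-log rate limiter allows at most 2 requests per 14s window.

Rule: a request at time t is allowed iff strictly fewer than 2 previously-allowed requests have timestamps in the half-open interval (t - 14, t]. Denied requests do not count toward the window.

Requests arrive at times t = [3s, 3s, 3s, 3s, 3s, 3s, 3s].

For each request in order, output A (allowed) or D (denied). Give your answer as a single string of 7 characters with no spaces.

Tracking allowed requests in the window:
  req#1 t=3s: ALLOW
  req#2 t=3s: ALLOW
  req#3 t=3s: DENY
  req#4 t=3s: DENY
  req#5 t=3s: DENY
  req#6 t=3s: DENY
  req#7 t=3s: DENY

Answer: AADDDDD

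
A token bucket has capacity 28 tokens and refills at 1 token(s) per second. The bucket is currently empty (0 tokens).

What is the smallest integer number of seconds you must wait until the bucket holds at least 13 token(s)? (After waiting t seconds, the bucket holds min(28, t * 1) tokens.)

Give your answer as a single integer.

Need t * 1 >= 13, so t >= 13/1.
Smallest integer t = ceil(13/1) = 13.

Answer: 13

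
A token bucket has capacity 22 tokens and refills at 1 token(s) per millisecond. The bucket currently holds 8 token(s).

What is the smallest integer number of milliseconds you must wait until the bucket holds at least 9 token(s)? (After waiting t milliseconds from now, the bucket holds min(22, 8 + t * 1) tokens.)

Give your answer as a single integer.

Answer: 1

Derivation:
Need 8 + t * 1 >= 9, so t >= 1/1.
Smallest integer t = ceil(1/1) = 1.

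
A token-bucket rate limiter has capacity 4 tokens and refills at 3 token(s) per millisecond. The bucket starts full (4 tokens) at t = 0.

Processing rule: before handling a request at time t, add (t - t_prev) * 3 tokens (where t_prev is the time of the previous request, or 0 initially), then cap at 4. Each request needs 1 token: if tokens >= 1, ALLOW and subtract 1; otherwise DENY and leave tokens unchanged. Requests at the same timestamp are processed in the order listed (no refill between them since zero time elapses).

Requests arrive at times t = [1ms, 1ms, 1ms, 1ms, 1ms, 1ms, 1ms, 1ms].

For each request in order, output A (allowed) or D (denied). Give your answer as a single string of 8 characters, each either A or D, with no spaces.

Simulating step by step:
  req#1 t=1ms: ALLOW
  req#2 t=1ms: ALLOW
  req#3 t=1ms: ALLOW
  req#4 t=1ms: ALLOW
  req#5 t=1ms: DENY
  req#6 t=1ms: DENY
  req#7 t=1ms: DENY
  req#8 t=1ms: DENY

Answer: AAAADDDD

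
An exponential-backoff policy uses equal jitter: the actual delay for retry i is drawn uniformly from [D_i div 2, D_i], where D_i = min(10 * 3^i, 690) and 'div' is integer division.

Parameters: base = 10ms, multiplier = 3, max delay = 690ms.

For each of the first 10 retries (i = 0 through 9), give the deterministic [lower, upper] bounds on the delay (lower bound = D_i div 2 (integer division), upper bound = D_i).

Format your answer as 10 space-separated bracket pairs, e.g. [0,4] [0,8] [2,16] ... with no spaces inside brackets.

Answer: [5,10] [15,30] [45,90] [135,270] [345,690] [345,690] [345,690] [345,690] [345,690] [345,690]

Derivation:
Computing bounds per retry:
  i=0: D_i=min(10*3^0,690)=10, bounds=[5,10]
  i=1: D_i=min(10*3^1,690)=30, bounds=[15,30]
  i=2: D_i=min(10*3^2,690)=90, bounds=[45,90]
  i=3: D_i=min(10*3^3,690)=270, bounds=[135,270]
  i=4: D_i=min(10*3^4,690)=690, bounds=[345,690]
  i=5: D_i=min(10*3^5,690)=690, bounds=[345,690]
  i=6: D_i=min(10*3^6,690)=690, bounds=[345,690]
  i=7: D_i=min(10*3^7,690)=690, bounds=[345,690]
  i=8: D_i=min(10*3^8,690)=690, bounds=[345,690]
  i=9: D_i=min(10*3^9,690)=690, bounds=[345,690]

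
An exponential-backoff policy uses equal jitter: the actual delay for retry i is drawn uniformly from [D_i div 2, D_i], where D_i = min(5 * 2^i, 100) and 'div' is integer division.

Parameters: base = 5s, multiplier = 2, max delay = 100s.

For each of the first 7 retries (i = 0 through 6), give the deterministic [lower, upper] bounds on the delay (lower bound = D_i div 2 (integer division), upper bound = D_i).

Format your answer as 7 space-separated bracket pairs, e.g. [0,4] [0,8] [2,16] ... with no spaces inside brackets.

Answer: [2,5] [5,10] [10,20] [20,40] [40,80] [50,100] [50,100]

Derivation:
Computing bounds per retry:
  i=0: D_i=min(5*2^0,100)=5, bounds=[2,5]
  i=1: D_i=min(5*2^1,100)=10, bounds=[5,10]
  i=2: D_i=min(5*2^2,100)=20, bounds=[10,20]
  i=3: D_i=min(5*2^3,100)=40, bounds=[20,40]
  i=4: D_i=min(5*2^4,100)=80, bounds=[40,80]
  i=5: D_i=min(5*2^5,100)=100, bounds=[50,100]
  i=6: D_i=min(5*2^6,100)=100, bounds=[50,100]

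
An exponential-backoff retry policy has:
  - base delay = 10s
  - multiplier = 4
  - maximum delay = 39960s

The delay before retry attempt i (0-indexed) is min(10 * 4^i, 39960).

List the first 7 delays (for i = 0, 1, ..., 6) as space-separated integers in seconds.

Computing each delay:
  i=0: min(10*4^0, 39960) = 10
  i=1: min(10*4^1, 39960) = 40
  i=2: min(10*4^2, 39960) = 160
  i=3: min(10*4^3, 39960) = 640
  i=4: min(10*4^4, 39960) = 2560
  i=5: min(10*4^5, 39960) = 10240
  i=6: min(10*4^6, 39960) = 39960

Answer: 10 40 160 640 2560 10240 39960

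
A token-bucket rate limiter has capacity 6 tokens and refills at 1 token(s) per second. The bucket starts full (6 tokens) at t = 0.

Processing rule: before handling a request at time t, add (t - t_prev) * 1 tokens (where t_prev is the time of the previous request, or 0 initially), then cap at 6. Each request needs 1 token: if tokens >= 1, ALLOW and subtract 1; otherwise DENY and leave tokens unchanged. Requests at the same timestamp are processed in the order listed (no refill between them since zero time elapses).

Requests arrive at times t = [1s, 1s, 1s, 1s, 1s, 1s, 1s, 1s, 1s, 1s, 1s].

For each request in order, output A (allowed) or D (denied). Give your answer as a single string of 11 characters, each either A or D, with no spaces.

Answer: AAAAAADDDDD

Derivation:
Simulating step by step:
  req#1 t=1s: ALLOW
  req#2 t=1s: ALLOW
  req#3 t=1s: ALLOW
  req#4 t=1s: ALLOW
  req#5 t=1s: ALLOW
  req#6 t=1s: ALLOW
  req#7 t=1s: DENY
  req#8 t=1s: DENY
  req#9 t=1s: DENY
  req#10 t=1s: DENY
  req#11 t=1s: DENY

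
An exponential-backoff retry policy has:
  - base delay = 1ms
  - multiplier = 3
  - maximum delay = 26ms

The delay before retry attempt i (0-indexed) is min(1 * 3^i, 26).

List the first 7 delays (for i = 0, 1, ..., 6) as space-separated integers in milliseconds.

Answer: 1 3 9 26 26 26 26

Derivation:
Computing each delay:
  i=0: min(1*3^0, 26) = 1
  i=1: min(1*3^1, 26) = 3
  i=2: min(1*3^2, 26) = 9
  i=3: min(1*3^3, 26) = 26
  i=4: min(1*3^4, 26) = 26
  i=5: min(1*3^5, 26) = 26
  i=6: min(1*3^6, 26) = 26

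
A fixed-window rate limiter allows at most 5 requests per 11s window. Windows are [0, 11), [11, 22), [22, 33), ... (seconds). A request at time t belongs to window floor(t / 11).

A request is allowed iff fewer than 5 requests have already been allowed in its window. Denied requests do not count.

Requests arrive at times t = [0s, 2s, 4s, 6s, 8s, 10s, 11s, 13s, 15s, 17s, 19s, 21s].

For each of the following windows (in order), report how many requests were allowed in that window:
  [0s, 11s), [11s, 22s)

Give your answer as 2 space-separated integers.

Answer: 5 5

Derivation:
Processing requests:
  req#1 t=0s (window 0): ALLOW
  req#2 t=2s (window 0): ALLOW
  req#3 t=4s (window 0): ALLOW
  req#4 t=6s (window 0): ALLOW
  req#5 t=8s (window 0): ALLOW
  req#6 t=10s (window 0): DENY
  req#7 t=11s (window 1): ALLOW
  req#8 t=13s (window 1): ALLOW
  req#9 t=15s (window 1): ALLOW
  req#10 t=17s (window 1): ALLOW
  req#11 t=19s (window 1): ALLOW
  req#12 t=21s (window 1): DENY

Allowed counts by window: 5 5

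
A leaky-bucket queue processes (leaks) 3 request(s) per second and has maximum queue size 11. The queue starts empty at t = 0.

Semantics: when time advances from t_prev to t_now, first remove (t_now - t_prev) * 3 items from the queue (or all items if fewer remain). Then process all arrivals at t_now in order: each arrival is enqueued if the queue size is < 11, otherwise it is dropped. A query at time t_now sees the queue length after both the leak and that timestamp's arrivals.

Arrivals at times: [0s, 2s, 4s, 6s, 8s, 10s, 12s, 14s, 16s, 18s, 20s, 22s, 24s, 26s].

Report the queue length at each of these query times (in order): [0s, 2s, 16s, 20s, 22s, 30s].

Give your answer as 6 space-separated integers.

Queue lengths at query times:
  query t=0s: backlog = 1
  query t=2s: backlog = 1
  query t=16s: backlog = 1
  query t=20s: backlog = 1
  query t=22s: backlog = 1
  query t=30s: backlog = 0

Answer: 1 1 1 1 1 0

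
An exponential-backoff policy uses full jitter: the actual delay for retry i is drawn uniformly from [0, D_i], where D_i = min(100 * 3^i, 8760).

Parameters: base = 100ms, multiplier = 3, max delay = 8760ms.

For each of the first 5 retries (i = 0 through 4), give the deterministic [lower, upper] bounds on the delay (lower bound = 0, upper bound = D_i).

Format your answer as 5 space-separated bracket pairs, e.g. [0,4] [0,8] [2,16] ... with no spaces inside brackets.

Computing bounds per retry:
  i=0: D_i=min(100*3^0,8760)=100, bounds=[0,100]
  i=1: D_i=min(100*3^1,8760)=300, bounds=[0,300]
  i=2: D_i=min(100*3^2,8760)=900, bounds=[0,900]
  i=3: D_i=min(100*3^3,8760)=2700, bounds=[0,2700]
  i=4: D_i=min(100*3^4,8760)=8100, bounds=[0,8100]

Answer: [0,100] [0,300] [0,900] [0,2700] [0,8100]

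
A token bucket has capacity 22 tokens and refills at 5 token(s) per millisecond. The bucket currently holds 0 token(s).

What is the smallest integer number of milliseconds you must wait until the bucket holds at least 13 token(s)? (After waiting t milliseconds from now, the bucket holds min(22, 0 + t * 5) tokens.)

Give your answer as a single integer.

Answer: 3

Derivation:
Need 0 + t * 5 >= 13, so t >= 13/5.
Smallest integer t = ceil(13/5) = 3.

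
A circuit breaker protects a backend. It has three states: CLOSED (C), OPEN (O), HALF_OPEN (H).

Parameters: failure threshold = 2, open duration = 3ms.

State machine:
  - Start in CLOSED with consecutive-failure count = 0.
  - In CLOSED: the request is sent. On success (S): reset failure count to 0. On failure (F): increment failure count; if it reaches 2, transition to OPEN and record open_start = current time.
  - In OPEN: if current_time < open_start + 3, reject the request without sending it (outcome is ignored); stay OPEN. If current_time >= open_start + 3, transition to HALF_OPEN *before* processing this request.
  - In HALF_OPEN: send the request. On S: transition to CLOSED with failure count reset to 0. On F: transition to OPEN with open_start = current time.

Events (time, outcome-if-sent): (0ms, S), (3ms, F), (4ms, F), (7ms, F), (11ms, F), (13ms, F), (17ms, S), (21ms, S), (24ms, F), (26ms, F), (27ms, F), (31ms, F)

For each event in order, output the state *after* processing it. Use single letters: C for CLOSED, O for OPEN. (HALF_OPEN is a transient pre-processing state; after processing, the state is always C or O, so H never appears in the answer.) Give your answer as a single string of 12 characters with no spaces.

Answer: CCOOOOCCCOOO

Derivation:
State after each event:
  event#1 t=0ms outcome=S: state=CLOSED
  event#2 t=3ms outcome=F: state=CLOSED
  event#3 t=4ms outcome=F: state=OPEN
  event#4 t=7ms outcome=F: state=OPEN
  event#5 t=11ms outcome=F: state=OPEN
  event#6 t=13ms outcome=F: state=OPEN
  event#7 t=17ms outcome=S: state=CLOSED
  event#8 t=21ms outcome=S: state=CLOSED
  event#9 t=24ms outcome=F: state=CLOSED
  event#10 t=26ms outcome=F: state=OPEN
  event#11 t=27ms outcome=F: state=OPEN
  event#12 t=31ms outcome=F: state=OPEN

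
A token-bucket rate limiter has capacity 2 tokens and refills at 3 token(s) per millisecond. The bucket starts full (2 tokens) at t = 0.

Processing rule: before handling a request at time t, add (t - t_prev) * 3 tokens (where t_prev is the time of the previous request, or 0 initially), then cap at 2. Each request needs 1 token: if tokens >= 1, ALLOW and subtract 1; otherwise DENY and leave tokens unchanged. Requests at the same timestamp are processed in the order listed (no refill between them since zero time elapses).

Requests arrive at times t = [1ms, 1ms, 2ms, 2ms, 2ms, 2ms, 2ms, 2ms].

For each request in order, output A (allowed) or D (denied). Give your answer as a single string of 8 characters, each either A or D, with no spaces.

Simulating step by step:
  req#1 t=1ms: ALLOW
  req#2 t=1ms: ALLOW
  req#3 t=2ms: ALLOW
  req#4 t=2ms: ALLOW
  req#5 t=2ms: DENY
  req#6 t=2ms: DENY
  req#7 t=2ms: DENY
  req#8 t=2ms: DENY

Answer: AAAADDDD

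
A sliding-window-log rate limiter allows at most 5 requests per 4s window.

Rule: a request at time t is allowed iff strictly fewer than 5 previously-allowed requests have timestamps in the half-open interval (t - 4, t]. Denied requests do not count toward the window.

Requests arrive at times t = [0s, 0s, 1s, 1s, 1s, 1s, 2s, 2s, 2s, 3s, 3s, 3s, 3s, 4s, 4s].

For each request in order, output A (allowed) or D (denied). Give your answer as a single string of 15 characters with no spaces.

Answer: AAAAADDDDDDDDAA

Derivation:
Tracking allowed requests in the window:
  req#1 t=0s: ALLOW
  req#2 t=0s: ALLOW
  req#3 t=1s: ALLOW
  req#4 t=1s: ALLOW
  req#5 t=1s: ALLOW
  req#6 t=1s: DENY
  req#7 t=2s: DENY
  req#8 t=2s: DENY
  req#9 t=2s: DENY
  req#10 t=3s: DENY
  req#11 t=3s: DENY
  req#12 t=3s: DENY
  req#13 t=3s: DENY
  req#14 t=4s: ALLOW
  req#15 t=4s: ALLOW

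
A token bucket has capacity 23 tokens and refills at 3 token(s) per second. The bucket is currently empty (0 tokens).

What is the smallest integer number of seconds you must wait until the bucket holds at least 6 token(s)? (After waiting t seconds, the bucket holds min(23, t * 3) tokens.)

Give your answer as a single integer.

Answer: 2

Derivation:
Need t * 3 >= 6, so t >= 6/3.
Smallest integer t = ceil(6/3) = 2.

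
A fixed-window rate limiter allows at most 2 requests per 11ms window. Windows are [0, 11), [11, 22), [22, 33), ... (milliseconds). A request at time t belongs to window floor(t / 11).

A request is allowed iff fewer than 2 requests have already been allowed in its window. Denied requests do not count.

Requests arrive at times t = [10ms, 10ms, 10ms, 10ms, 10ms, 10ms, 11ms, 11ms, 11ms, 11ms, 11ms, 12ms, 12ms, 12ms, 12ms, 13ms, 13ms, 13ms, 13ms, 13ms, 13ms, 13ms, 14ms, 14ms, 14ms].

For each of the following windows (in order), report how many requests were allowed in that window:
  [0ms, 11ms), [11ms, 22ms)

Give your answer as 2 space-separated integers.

Processing requests:
  req#1 t=10ms (window 0): ALLOW
  req#2 t=10ms (window 0): ALLOW
  req#3 t=10ms (window 0): DENY
  req#4 t=10ms (window 0): DENY
  req#5 t=10ms (window 0): DENY
  req#6 t=10ms (window 0): DENY
  req#7 t=11ms (window 1): ALLOW
  req#8 t=11ms (window 1): ALLOW
  req#9 t=11ms (window 1): DENY
  req#10 t=11ms (window 1): DENY
  req#11 t=11ms (window 1): DENY
  req#12 t=12ms (window 1): DENY
  req#13 t=12ms (window 1): DENY
  req#14 t=12ms (window 1): DENY
  req#15 t=12ms (window 1): DENY
  req#16 t=13ms (window 1): DENY
  req#17 t=13ms (window 1): DENY
  req#18 t=13ms (window 1): DENY
  req#19 t=13ms (window 1): DENY
  req#20 t=13ms (window 1): DENY
  req#21 t=13ms (window 1): DENY
  req#22 t=13ms (window 1): DENY
  req#23 t=14ms (window 1): DENY
  req#24 t=14ms (window 1): DENY
  req#25 t=14ms (window 1): DENY

Allowed counts by window: 2 2

Answer: 2 2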